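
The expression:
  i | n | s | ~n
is always true.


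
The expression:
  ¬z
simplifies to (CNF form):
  ¬z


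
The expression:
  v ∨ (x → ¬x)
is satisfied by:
  {v: True, x: False}
  {x: False, v: False}
  {x: True, v: True}


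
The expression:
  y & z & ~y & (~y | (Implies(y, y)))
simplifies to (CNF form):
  False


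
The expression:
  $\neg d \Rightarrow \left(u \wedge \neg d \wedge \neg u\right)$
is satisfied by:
  {d: True}


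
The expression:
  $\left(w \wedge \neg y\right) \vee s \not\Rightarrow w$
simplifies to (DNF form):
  $\left(s \wedge \neg w\right) \vee \left(w \wedge \neg y\right)$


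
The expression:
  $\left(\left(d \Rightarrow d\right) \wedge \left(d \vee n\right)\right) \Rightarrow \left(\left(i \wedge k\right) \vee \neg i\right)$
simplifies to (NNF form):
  $k \vee \left(\neg d \wedge \neg n\right) \vee \neg i$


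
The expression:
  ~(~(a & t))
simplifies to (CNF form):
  a & t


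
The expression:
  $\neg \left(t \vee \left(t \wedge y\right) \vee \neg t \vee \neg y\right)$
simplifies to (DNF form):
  $\text{False}$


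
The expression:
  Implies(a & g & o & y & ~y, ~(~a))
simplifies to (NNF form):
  True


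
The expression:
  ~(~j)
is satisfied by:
  {j: True}


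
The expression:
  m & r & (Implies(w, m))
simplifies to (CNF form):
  m & r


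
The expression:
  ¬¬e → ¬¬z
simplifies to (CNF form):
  z ∨ ¬e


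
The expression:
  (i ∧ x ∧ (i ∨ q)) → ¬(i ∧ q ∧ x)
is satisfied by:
  {q: False, x: False, i: False}
  {i: True, q: False, x: False}
  {x: True, q: False, i: False}
  {i: True, x: True, q: False}
  {q: True, i: False, x: False}
  {i: True, q: True, x: False}
  {x: True, q: True, i: False}


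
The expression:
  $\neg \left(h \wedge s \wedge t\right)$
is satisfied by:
  {s: False, t: False, h: False}
  {h: True, s: False, t: False}
  {t: True, s: False, h: False}
  {h: True, t: True, s: False}
  {s: True, h: False, t: False}
  {h: True, s: True, t: False}
  {t: True, s: True, h: False}


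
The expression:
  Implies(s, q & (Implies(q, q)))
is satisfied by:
  {q: True, s: False}
  {s: False, q: False}
  {s: True, q: True}


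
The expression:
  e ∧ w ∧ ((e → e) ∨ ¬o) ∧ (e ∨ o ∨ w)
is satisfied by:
  {e: True, w: True}


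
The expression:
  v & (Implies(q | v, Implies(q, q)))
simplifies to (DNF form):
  v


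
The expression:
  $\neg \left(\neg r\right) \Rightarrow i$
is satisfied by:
  {i: True, r: False}
  {r: False, i: False}
  {r: True, i: True}


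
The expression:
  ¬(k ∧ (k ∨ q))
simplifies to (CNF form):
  ¬k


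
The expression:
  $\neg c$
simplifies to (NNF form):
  $\neg c$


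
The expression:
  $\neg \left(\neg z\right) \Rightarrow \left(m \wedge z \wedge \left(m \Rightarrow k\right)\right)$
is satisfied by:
  {k: True, m: True, z: False}
  {k: True, m: False, z: False}
  {m: True, k: False, z: False}
  {k: False, m: False, z: False}
  {k: True, z: True, m: True}


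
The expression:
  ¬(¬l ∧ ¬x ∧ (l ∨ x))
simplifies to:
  True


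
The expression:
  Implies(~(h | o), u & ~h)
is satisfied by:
  {o: True, u: True, h: True}
  {o: True, u: True, h: False}
  {o: True, h: True, u: False}
  {o: True, h: False, u: False}
  {u: True, h: True, o: False}
  {u: True, h: False, o: False}
  {h: True, u: False, o: False}


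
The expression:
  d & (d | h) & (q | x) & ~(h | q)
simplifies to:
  d & x & ~h & ~q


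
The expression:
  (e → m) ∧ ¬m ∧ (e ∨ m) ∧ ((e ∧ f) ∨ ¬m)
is never true.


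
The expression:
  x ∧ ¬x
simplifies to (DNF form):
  False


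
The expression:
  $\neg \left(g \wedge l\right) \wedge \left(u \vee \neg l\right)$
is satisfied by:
  {u: True, l: False, g: False}
  {u: False, l: False, g: False}
  {g: True, u: True, l: False}
  {g: True, u: False, l: False}
  {l: True, u: True, g: False}


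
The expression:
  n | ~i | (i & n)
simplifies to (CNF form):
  n | ~i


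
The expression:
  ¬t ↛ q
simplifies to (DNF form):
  q ∨ ¬t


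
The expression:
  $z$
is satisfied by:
  {z: True}


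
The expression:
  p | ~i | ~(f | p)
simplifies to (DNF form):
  p | ~f | ~i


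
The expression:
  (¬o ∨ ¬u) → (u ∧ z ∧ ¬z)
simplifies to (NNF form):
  o ∧ u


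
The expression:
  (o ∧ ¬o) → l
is always true.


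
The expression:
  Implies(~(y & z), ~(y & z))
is always true.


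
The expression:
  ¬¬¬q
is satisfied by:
  {q: False}


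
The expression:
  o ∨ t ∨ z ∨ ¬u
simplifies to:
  o ∨ t ∨ z ∨ ¬u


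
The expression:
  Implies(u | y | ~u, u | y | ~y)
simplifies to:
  True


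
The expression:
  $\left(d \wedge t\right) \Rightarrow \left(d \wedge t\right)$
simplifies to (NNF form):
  $\text{True}$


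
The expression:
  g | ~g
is always true.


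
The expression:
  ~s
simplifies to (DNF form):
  ~s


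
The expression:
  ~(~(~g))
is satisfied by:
  {g: False}


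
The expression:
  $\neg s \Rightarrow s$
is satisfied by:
  {s: True}


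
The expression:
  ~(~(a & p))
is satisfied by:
  {a: True, p: True}


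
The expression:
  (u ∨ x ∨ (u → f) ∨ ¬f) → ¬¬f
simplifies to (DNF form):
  f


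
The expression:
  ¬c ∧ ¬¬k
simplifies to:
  k ∧ ¬c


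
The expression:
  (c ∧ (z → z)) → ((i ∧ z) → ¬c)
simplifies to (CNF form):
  ¬c ∨ ¬i ∨ ¬z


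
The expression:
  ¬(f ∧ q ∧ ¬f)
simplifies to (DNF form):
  True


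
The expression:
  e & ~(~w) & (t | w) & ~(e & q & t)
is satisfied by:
  {e: True, w: True, t: False, q: False}
  {q: True, e: True, w: True, t: False}
  {t: True, e: True, w: True, q: False}


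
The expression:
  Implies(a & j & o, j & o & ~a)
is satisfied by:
  {o: False, a: False, j: False}
  {j: True, o: False, a: False}
  {a: True, o: False, j: False}
  {j: True, a: True, o: False}
  {o: True, j: False, a: False}
  {j: True, o: True, a: False}
  {a: True, o: True, j: False}


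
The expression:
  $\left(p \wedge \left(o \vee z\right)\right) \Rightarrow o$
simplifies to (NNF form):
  $o \vee \neg p \vee \neg z$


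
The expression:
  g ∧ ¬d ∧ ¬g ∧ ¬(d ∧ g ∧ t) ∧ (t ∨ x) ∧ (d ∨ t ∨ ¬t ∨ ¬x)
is never true.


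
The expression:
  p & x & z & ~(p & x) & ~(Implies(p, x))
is never true.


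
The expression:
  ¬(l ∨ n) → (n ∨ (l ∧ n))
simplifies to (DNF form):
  l ∨ n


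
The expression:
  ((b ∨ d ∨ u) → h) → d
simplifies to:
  d ∨ (b ∧ ¬h) ∨ (u ∧ ¬h)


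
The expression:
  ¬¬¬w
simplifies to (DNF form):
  ¬w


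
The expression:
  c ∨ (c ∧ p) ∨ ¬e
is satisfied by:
  {c: True, e: False}
  {e: False, c: False}
  {e: True, c: True}


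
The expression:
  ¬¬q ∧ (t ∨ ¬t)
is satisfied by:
  {q: True}


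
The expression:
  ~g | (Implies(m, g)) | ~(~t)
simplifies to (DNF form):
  True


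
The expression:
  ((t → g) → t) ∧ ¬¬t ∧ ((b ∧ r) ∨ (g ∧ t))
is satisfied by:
  {t: True, b: True, g: True, r: True}
  {t: True, b: True, g: True, r: False}
  {t: True, g: True, r: True, b: False}
  {t: True, g: True, r: False, b: False}
  {t: True, b: True, r: True, g: False}


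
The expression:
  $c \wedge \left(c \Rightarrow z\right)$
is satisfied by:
  {c: True, z: True}


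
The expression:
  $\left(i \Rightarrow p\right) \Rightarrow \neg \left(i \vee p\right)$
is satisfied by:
  {p: False}


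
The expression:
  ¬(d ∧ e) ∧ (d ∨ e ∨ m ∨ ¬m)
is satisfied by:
  {e: False, d: False}
  {d: True, e: False}
  {e: True, d: False}


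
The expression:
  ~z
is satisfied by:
  {z: False}


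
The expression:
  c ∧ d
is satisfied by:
  {c: True, d: True}


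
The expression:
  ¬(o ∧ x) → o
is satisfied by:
  {o: True}


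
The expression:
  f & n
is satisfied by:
  {f: True, n: True}


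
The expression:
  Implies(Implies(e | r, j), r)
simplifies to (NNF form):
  r | (e & ~j)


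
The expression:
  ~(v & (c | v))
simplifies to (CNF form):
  ~v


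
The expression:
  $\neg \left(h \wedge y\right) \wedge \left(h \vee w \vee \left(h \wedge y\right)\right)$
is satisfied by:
  {w: True, y: False, h: False}
  {h: True, w: True, y: False}
  {h: True, y: False, w: False}
  {w: True, y: True, h: False}


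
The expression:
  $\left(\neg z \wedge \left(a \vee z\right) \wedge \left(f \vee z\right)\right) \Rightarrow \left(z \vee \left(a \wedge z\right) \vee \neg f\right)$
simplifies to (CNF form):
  $z \vee \neg a \vee \neg f$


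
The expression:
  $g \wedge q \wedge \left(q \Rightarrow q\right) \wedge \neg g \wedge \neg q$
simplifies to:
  $\text{False}$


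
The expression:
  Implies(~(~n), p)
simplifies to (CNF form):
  p | ~n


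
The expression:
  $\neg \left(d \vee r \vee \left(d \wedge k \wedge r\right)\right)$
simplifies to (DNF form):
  $\neg d \wedge \neg r$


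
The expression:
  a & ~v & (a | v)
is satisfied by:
  {a: True, v: False}


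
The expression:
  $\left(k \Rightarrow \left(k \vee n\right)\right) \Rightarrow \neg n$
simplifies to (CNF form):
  $\neg n$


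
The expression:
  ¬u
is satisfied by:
  {u: False}


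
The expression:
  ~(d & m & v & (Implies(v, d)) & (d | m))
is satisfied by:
  {m: False, d: False, v: False}
  {v: True, m: False, d: False}
  {d: True, m: False, v: False}
  {v: True, d: True, m: False}
  {m: True, v: False, d: False}
  {v: True, m: True, d: False}
  {d: True, m: True, v: False}


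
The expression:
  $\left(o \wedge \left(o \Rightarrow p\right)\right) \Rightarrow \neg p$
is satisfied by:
  {p: False, o: False}
  {o: True, p: False}
  {p: True, o: False}


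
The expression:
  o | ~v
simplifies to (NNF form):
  o | ~v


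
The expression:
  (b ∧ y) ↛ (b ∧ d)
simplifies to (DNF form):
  b ∧ y ∧ ¬d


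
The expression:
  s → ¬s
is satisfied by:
  {s: False}


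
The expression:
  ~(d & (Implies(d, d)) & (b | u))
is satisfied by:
  {u: False, d: False, b: False}
  {b: True, u: False, d: False}
  {u: True, b: False, d: False}
  {b: True, u: True, d: False}
  {d: True, b: False, u: False}


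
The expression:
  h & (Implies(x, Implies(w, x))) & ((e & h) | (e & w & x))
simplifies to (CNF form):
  e & h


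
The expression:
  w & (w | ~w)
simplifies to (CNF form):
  w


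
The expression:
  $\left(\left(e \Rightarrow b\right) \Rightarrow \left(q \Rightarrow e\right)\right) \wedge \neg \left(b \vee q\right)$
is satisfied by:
  {q: False, b: False}


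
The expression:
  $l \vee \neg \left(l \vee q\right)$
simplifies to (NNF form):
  $l \vee \neg q$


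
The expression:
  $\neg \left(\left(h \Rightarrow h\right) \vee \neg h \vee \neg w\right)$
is never true.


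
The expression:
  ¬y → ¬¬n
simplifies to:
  n ∨ y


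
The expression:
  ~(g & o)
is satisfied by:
  {g: False, o: False}
  {o: True, g: False}
  {g: True, o: False}


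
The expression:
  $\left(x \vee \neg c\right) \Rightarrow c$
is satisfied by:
  {c: True}


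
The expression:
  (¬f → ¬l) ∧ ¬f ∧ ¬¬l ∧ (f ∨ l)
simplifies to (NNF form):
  False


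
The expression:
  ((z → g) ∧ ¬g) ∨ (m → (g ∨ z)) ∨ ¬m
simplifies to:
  True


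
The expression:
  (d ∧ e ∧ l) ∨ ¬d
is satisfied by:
  {e: True, l: True, d: False}
  {e: True, l: False, d: False}
  {l: True, e: False, d: False}
  {e: False, l: False, d: False}
  {d: True, e: True, l: True}


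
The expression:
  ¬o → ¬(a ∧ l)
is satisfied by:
  {o: True, l: False, a: False}
  {l: False, a: False, o: False}
  {a: True, o: True, l: False}
  {a: True, l: False, o: False}
  {o: True, l: True, a: False}
  {l: True, o: False, a: False}
  {a: True, l: True, o: True}


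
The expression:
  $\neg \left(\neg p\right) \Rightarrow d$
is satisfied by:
  {d: True, p: False}
  {p: False, d: False}
  {p: True, d: True}


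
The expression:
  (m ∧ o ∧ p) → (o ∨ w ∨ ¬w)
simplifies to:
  True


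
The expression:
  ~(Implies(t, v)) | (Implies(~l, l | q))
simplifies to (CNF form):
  (l | q | t) & (l | q | ~v)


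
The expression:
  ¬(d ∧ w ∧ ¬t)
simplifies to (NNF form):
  t ∨ ¬d ∨ ¬w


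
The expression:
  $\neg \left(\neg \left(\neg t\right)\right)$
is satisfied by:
  {t: False}


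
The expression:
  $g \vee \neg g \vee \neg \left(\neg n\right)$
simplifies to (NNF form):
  $\text{True}$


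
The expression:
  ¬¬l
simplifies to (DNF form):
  l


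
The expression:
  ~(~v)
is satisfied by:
  {v: True}


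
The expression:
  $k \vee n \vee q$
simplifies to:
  $k \vee n \vee q$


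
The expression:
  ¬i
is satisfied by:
  {i: False}


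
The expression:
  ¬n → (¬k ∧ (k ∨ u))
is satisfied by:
  {n: True, u: True, k: False}
  {n: True, u: False, k: False}
  {n: True, k: True, u: True}
  {n: True, k: True, u: False}
  {u: True, k: False, n: False}


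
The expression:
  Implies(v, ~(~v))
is always true.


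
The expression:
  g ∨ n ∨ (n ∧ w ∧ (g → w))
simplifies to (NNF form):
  g ∨ n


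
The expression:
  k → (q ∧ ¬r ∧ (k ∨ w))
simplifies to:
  (q ∧ ¬r) ∨ ¬k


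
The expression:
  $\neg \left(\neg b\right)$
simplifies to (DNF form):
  $b$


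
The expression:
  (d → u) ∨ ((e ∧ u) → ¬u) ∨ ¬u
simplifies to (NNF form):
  True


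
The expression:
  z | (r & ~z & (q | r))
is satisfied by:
  {r: True, z: True}
  {r: True, z: False}
  {z: True, r: False}


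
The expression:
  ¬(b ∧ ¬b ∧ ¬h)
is always true.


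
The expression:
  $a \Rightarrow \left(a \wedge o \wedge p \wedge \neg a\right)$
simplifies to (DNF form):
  $\neg a$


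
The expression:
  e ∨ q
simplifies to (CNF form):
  e ∨ q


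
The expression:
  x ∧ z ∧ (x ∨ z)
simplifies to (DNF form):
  x ∧ z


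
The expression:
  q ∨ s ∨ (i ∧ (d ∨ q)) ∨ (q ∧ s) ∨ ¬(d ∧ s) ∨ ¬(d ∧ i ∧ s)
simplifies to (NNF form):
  True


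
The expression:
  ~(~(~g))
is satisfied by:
  {g: False}


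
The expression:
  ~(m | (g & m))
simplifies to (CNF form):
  ~m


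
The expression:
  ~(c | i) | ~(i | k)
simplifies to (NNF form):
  ~i & (~c | ~k)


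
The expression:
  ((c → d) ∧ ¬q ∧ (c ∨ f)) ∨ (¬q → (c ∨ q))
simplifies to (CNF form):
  c ∨ f ∨ q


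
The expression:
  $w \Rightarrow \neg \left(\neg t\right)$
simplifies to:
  $t \vee \neg w$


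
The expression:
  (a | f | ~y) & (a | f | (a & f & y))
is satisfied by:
  {a: True, f: True}
  {a: True, f: False}
  {f: True, a: False}


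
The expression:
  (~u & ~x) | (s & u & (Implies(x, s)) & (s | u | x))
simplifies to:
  (s & u) | (~u & ~x)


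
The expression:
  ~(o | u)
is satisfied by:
  {u: False, o: False}


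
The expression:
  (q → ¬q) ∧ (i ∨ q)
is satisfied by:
  {i: True, q: False}


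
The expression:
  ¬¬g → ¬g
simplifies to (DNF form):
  ¬g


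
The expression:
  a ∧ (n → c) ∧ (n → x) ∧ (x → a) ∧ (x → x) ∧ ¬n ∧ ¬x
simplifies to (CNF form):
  a ∧ ¬n ∧ ¬x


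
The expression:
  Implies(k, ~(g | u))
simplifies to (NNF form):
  ~k | (~g & ~u)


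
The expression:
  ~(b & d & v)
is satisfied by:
  {v: False, d: False, b: False}
  {b: True, v: False, d: False}
  {d: True, v: False, b: False}
  {b: True, d: True, v: False}
  {v: True, b: False, d: False}
  {b: True, v: True, d: False}
  {d: True, v: True, b: False}


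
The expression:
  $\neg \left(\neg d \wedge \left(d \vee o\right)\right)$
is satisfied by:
  {d: True, o: False}
  {o: False, d: False}
  {o: True, d: True}


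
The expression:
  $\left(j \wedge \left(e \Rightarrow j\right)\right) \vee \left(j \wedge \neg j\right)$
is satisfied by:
  {j: True}


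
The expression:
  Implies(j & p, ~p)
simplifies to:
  ~j | ~p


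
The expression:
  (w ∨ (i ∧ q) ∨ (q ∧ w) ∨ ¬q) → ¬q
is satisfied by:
  {i: False, q: False, w: False}
  {w: True, i: False, q: False}
  {i: True, w: False, q: False}
  {w: True, i: True, q: False}
  {q: True, w: False, i: False}


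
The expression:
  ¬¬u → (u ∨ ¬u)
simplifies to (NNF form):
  True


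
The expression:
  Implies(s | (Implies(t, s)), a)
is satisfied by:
  {a: True, t: True, s: False}
  {a: True, s: False, t: False}
  {a: True, t: True, s: True}
  {a: True, s: True, t: False}
  {t: True, s: False, a: False}


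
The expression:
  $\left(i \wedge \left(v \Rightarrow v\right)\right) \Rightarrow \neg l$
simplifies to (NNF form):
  $\neg i \vee \neg l$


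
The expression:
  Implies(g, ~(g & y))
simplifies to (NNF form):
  ~g | ~y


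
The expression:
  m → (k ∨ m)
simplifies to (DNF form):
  True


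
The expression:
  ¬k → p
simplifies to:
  k ∨ p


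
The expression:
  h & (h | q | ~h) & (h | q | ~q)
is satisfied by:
  {h: True}


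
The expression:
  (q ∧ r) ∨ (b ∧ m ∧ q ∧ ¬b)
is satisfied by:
  {r: True, q: True}


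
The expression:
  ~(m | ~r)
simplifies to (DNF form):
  r & ~m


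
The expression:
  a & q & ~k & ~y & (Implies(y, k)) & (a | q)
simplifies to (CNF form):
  a & q & ~k & ~y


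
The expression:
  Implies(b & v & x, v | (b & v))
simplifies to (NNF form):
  True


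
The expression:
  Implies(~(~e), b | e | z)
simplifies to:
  True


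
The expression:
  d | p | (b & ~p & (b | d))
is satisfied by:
  {b: True, d: True, p: True}
  {b: True, d: True, p: False}
  {b: True, p: True, d: False}
  {b: True, p: False, d: False}
  {d: True, p: True, b: False}
  {d: True, p: False, b: False}
  {p: True, d: False, b: False}


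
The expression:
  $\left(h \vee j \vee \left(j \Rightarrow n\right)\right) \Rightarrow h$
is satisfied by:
  {h: True}


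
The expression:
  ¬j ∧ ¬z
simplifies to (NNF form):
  ¬j ∧ ¬z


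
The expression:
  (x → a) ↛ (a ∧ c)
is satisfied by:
  {c: False, x: False, a: False}
  {a: True, c: False, x: False}
  {a: True, x: True, c: False}
  {c: True, a: False, x: False}


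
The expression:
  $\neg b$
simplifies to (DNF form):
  $\neg b$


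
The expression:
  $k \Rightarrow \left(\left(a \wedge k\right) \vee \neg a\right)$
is always true.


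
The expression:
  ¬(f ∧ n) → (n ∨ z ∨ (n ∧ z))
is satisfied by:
  {n: True, z: True}
  {n: True, z: False}
  {z: True, n: False}


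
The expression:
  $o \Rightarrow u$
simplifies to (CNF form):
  $u \vee \neg o$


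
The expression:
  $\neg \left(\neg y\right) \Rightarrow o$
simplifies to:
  $o \vee \neg y$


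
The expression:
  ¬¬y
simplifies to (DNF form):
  y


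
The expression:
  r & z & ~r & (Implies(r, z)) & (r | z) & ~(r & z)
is never true.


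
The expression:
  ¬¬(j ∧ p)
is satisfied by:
  {p: True, j: True}


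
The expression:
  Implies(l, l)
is always true.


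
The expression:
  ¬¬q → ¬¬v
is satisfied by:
  {v: True, q: False}
  {q: False, v: False}
  {q: True, v: True}


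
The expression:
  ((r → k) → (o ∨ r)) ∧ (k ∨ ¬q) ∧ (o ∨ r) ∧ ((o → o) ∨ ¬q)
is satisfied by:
  {k: True, r: True, o: True, q: False}
  {k: True, r: True, o: False, q: False}
  {k: True, o: True, r: False, q: False}
  {r: True, o: True, k: False, q: False}
  {r: True, k: False, o: False, q: False}
  {r: False, o: True, k: False, q: False}
  {k: True, q: True, r: True, o: True}
  {k: True, q: True, r: True, o: False}
  {k: True, q: True, o: True, r: False}


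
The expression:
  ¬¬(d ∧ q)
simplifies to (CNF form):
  d ∧ q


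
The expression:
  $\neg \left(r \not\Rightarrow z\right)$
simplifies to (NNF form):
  $z \vee \neg r$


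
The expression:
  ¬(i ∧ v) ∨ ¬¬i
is always true.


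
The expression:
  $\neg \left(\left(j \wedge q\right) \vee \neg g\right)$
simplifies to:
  $g \wedge \left(\neg j \vee \neg q\right)$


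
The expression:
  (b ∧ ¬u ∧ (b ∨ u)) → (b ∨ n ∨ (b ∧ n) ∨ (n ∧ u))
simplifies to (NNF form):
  True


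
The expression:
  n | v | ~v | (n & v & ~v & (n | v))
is always true.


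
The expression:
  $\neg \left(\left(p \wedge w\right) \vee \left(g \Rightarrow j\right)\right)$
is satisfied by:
  {g: True, p: False, j: False, w: False}
  {w: True, g: True, p: False, j: False}
  {p: True, g: True, w: False, j: False}


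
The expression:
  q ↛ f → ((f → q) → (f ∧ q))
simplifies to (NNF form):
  f ∨ ¬q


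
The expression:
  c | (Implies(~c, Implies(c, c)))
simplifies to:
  True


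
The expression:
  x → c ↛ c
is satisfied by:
  {x: False}


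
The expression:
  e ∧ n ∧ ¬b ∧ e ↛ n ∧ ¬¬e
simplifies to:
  False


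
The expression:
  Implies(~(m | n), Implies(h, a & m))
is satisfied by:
  {n: True, m: True, h: False}
  {n: True, h: False, m: False}
  {m: True, h: False, n: False}
  {m: False, h: False, n: False}
  {n: True, m: True, h: True}
  {n: True, h: True, m: False}
  {m: True, h: True, n: False}


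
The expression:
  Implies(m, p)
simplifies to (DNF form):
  p | ~m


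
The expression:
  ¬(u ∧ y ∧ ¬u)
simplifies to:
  True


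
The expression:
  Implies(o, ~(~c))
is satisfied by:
  {c: True, o: False}
  {o: False, c: False}
  {o: True, c: True}


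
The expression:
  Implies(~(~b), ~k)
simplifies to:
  ~b | ~k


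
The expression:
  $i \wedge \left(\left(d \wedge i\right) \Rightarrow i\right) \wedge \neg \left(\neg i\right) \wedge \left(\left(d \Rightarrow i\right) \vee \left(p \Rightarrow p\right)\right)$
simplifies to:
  $i$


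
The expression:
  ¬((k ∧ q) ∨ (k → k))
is never true.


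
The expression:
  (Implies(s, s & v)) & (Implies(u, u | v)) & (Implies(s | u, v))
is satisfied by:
  {v: True, s: False, u: False}
  {v: True, u: True, s: False}
  {v: True, s: True, u: False}
  {v: True, u: True, s: True}
  {u: False, s: False, v: False}


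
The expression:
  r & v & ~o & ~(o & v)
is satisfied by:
  {r: True, v: True, o: False}


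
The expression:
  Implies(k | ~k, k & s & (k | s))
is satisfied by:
  {s: True, k: True}


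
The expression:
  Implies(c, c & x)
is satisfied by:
  {x: True, c: False}
  {c: False, x: False}
  {c: True, x: True}


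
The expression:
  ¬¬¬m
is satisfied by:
  {m: False}


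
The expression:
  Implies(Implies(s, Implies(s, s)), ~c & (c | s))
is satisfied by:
  {s: True, c: False}


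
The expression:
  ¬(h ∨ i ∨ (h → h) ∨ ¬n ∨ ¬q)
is never true.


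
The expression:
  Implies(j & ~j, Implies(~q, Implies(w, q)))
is always true.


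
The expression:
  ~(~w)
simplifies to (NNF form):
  w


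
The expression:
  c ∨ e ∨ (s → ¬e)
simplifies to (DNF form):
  True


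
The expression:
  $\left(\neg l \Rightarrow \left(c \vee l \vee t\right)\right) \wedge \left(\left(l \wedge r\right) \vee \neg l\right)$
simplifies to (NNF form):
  $\left(c \wedge \neg l\right) \vee \left(l \wedge r\right) \vee \left(t \wedge \neg l\right)$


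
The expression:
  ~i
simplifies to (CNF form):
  ~i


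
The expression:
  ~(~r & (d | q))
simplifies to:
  r | (~d & ~q)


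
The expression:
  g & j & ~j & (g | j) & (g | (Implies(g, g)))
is never true.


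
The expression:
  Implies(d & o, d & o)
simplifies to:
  True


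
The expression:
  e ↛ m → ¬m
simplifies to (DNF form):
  True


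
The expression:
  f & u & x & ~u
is never true.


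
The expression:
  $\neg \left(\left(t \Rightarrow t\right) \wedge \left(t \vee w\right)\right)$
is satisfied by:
  {w: False, t: False}


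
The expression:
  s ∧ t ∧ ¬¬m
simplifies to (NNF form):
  m ∧ s ∧ t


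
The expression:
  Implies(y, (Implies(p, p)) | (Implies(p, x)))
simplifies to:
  True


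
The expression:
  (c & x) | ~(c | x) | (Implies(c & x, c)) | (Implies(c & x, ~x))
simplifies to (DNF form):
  True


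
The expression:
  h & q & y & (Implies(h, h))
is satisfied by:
  {h: True, y: True, q: True}


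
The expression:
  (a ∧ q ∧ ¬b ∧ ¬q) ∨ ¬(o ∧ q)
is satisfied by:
  {o: False, q: False}
  {q: True, o: False}
  {o: True, q: False}


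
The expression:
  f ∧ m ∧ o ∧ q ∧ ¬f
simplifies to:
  False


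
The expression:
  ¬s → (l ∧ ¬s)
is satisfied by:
  {l: True, s: True}
  {l: True, s: False}
  {s: True, l: False}


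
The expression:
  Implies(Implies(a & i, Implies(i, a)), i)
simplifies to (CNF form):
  i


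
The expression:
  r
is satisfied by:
  {r: True}


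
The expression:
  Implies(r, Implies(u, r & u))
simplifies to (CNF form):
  True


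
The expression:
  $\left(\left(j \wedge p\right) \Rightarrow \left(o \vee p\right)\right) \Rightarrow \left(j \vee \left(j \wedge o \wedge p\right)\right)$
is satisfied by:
  {j: True}


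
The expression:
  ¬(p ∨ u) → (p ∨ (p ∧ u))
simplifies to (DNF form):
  p ∨ u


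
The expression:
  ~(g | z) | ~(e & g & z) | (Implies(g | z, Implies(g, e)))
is always true.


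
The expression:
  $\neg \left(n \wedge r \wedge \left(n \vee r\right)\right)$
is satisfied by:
  {n: False, r: False}
  {r: True, n: False}
  {n: True, r: False}


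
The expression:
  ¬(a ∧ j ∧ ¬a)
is always true.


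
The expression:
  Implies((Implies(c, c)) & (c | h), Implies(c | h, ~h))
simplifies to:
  ~h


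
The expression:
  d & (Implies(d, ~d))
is never true.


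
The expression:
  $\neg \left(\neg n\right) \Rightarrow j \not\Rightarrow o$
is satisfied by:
  {j: True, o: False, n: False}
  {o: False, n: False, j: False}
  {j: True, o: True, n: False}
  {o: True, j: False, n: False}
  {n: True, j: True, o: False}


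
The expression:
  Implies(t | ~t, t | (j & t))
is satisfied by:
  {t: True}


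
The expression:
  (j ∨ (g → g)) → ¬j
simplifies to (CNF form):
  ¬j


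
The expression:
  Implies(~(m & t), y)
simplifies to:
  y | (m & t)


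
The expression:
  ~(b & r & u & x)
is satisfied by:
  {u: False, x: False, b: False, r: False}
  {r: True, u: False, x: False, b: False}
  {b: True, u: False, x: False, r: False}
  {r: True, b: True, u: False, x: False}
  {x: True, r: False, u: False, b: False}
  {r: True, x: True, u: False, b: False}
  {b: True, x: True, r: False, u: False}
  {r: True, b: True, x: True, u: False}
  {u: True, b: False, x: False, r: False}
  {r: True, u: True, b: False, x: False}
  {b: True, u: True, r: False, x: False}
  {r: True, b: True, u: True, x: False}
  {x: True, u: True, b: False, r: False}
  {r: True, x: True, u: True, b: False}
  {b: True, x: True, u: True, r: False}


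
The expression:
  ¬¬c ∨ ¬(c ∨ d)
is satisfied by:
  {c: True, d: False}
  {d: False, c: False}
  {d: True, c: True}


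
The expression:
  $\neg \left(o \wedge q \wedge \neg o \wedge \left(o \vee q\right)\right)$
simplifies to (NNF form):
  $\text{True}$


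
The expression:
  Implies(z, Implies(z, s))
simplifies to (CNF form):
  s | ~z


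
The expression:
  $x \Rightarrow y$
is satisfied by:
  {y: True, x: False}
  {x: False, y: False}
  {x: True, y: True}


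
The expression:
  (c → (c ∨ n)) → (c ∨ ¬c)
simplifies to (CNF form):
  True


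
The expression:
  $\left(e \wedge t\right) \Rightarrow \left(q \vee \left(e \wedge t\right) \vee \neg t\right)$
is always true.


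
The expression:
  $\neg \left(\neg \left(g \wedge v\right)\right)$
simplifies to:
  $g \wedge v$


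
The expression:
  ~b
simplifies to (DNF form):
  ~b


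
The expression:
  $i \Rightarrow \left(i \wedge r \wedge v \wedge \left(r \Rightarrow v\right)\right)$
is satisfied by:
  {r: True, v: True, i: False}
  {r: True, v: False, i: False}
  {v: True, r: False, i: False}
  {r: False, v: False, i: False}
  {r: True, i: True, v: True}


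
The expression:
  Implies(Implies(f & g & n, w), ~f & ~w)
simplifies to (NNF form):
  ~w & (g | ~f) & (n | ~f)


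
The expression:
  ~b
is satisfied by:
  {b: False}


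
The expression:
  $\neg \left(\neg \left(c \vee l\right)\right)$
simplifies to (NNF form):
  $c \vee l$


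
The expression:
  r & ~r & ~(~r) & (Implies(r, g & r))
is never true.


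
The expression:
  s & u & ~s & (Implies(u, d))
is never true.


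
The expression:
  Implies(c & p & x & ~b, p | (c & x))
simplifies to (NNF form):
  True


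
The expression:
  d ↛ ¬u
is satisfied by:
  {u: True, d: True}


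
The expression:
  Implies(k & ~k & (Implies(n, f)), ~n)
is always true.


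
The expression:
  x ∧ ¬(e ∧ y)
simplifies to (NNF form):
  x ∧ (¬e ∨ ¬y)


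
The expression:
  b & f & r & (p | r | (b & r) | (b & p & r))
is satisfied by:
  {r: True, b: True, f: True}


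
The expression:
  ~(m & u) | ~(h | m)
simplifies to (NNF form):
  ~m | ~u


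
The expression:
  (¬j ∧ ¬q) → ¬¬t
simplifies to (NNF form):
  j ∨ q ∨ t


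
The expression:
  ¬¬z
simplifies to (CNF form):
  z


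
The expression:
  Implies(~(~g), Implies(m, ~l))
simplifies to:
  ~g | ~l | ~m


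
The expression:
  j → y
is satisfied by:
  {y: True, j: False}
  {j: False, y: False}
  {j: True, y: True}


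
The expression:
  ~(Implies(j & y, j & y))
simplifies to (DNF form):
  False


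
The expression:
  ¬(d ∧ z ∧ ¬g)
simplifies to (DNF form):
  g ∨ ¬d ∨ ¬z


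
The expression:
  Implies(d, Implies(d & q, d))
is always true.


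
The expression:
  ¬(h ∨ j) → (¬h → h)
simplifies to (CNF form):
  h ∨ j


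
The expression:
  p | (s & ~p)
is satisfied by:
  {p: True, s: True}
  {p: True, s: False}
  {s: True, p: False}


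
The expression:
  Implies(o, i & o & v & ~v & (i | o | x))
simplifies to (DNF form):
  ~o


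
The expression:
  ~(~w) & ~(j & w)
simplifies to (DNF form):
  w & ~j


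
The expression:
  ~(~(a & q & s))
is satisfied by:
  {a: True, s: True, q: True}


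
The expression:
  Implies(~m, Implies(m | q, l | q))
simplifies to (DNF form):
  True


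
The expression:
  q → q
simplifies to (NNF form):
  True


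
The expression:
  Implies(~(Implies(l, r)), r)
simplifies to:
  r | ~l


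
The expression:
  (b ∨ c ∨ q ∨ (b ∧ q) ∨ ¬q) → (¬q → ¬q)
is always true.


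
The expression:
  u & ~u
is never true.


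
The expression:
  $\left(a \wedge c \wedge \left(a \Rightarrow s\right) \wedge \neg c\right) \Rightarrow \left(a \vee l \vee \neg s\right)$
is always true.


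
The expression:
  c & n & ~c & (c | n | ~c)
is never true.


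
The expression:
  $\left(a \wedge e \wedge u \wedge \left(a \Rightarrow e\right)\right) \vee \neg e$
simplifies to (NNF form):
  $\left(a \wedge u\right) \vee \neg e$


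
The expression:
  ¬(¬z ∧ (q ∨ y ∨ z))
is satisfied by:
  {z: True, q: False, y: False}
  {y: True, z: True, q: False}
  {z: True, q: True, y: False}
  {y: True, z: True, q: True}
  {y: False, q: False, z: False}


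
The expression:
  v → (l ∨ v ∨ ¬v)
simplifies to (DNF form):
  True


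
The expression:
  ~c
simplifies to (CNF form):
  ~c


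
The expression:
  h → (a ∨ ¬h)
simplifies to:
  a ∨ ¬h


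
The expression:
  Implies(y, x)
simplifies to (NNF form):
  x | ~y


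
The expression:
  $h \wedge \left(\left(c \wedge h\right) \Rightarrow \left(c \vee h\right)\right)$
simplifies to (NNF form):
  $h$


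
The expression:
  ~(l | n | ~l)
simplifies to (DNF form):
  False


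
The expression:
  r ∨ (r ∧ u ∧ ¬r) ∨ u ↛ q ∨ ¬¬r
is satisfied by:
  {r: True, u: True, q: False}
  {r: True, q: False, u: False}
  {r: True, u: True, q: True}
  {r: True, q: True, u: False}
  {u: True, q: False, r: False}


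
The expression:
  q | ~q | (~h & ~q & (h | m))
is always true.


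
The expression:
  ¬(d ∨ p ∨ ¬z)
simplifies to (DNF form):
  z ∧ ¬d ∧ ¬p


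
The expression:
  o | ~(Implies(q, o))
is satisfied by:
  {q: True, o: True}
  {q: True, o: False}
  {o: True, q: False}


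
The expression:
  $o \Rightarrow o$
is always true.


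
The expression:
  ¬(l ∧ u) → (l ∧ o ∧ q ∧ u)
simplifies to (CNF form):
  l ∧ u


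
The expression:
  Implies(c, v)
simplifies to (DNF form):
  v | ~c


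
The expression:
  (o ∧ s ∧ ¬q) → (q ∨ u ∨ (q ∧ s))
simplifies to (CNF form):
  q ∨ u ∨ ¬o ∨ ¬s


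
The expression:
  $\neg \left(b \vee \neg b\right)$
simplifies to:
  $\text{False}$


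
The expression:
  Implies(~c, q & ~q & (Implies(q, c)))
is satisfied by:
  {c: True}


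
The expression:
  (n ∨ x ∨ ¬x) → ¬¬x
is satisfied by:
  {x: True}


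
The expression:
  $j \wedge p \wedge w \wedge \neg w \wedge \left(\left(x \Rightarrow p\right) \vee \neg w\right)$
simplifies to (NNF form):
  $\text{False}$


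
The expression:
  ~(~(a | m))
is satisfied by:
  {a: True, m: True}
  {a: True, m: False}
  {m: True, a: False}


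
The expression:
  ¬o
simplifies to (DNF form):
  ¬o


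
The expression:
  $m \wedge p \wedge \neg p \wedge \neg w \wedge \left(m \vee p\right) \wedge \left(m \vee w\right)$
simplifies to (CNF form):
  $\text{False}$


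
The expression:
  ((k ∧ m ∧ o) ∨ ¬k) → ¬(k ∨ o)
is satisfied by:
  {k: True, o: False, m: False}
  {k: False, o: False, m: False}
  {m: True, k: True, o: False}
  {m: True, k: False, o: False}
  {o: True, k: True, m: False}


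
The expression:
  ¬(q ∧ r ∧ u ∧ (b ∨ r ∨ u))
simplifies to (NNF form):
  ¬q ∨ ¬r ∨ ¬u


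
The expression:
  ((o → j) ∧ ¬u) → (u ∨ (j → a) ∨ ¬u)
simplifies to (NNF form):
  True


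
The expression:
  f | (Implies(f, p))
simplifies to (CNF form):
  True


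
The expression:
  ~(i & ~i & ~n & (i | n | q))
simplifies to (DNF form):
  True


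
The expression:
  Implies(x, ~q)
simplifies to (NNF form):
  ~q | ~x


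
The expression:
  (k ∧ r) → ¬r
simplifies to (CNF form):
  ¬k ∨ ¬r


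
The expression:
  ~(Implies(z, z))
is never true.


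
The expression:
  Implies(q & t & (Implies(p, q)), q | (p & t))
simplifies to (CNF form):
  True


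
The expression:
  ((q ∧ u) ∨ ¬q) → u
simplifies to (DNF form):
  q ∨ u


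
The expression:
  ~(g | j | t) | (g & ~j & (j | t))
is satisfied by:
  {g: False, j: False, t: False}
  {t: True, g: True, j: False}


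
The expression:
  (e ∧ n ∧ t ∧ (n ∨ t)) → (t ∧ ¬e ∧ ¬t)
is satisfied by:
  {e: False, t: False, n: False}
  {n: True, e: False, t: False}
  {t: True, e: False, n: False}
  {n: True, t: True, e: False}
  {e: True, n: False, t: False}
  {n: True, e: True, t: False}
  {t: True, e: True, n: False}


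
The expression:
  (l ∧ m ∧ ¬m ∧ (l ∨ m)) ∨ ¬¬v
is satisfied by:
  {v: True}


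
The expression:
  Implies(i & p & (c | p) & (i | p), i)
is always true.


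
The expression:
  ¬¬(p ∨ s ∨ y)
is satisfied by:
  {y: True, p: True, s: True}
  {y: True, p: True, s: False}
  {y: True, s: True, p: False}
  {y: True, s: False, p: False}
  {p: True, s: True, y: False}
  {p: True, s: False, y: False}
  {s: True, p: False, y: False}


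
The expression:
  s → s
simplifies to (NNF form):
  True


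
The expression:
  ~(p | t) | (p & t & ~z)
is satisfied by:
  {z: False, t: False, p: False}
  {z: True, t: False, p: False}
  {t: True, p: True, z: False}


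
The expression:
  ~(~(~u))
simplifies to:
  ~u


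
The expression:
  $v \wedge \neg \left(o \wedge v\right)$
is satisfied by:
  {v: True, o: False}


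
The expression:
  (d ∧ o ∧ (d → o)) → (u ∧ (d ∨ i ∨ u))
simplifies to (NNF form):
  u ∨ ¬d ∨ ¬o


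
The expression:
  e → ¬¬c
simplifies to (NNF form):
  c ∨ ¬e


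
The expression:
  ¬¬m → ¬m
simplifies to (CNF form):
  ¬m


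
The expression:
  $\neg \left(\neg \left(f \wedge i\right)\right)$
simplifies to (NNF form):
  $f \wedge i$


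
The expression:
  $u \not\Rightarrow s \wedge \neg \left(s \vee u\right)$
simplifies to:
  $\text{False}$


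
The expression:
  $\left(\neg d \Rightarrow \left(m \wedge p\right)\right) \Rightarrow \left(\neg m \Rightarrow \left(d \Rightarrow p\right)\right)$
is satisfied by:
  {m: True, p: True, d: False}
  {m: True, p: False, d: False}
  {p: True, m: False, d: False}
  {m: False, p: False, d: False}
  {d: True, m: True, p: True}
  {d: True, m: True, p: False}
  {d: True, p: True, m: False}


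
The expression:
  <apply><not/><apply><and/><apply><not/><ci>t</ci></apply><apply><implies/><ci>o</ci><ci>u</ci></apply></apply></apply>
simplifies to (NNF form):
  <apply><or/><ci>t</ci><apply><and/><ci>o</ci><apply><not/><ci>u</ci></apply></apply></apply>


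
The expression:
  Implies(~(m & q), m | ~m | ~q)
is always true.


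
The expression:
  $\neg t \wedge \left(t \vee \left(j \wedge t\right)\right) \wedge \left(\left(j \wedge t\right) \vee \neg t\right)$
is never true.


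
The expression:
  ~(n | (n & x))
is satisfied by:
  {n: False}


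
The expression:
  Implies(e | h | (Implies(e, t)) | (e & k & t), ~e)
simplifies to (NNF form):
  ~e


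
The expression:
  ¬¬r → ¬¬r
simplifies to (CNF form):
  True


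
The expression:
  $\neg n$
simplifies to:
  $\neg n$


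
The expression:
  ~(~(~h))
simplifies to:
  ~h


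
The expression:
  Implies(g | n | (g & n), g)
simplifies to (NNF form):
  g | ~n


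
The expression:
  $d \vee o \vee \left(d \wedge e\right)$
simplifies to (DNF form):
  $d \vee o$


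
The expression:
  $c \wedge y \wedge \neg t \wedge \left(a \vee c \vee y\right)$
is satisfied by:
  {c: True, y: True, t: False}


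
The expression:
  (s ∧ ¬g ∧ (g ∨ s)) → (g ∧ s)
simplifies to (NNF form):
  g ∨ ¬s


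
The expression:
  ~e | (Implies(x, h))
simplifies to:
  h | ~e | ~x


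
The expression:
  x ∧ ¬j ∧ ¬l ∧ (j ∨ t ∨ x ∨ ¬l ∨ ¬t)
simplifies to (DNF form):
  x ∧ ¬j ∧ ¬l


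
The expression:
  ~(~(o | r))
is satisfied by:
  {r: True, o: True}
  {r: True, o: False}
  {o: True, r: False}


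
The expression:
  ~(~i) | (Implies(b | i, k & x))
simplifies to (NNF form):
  i | ~b | (k & x)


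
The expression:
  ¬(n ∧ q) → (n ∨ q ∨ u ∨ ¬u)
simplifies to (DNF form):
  True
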